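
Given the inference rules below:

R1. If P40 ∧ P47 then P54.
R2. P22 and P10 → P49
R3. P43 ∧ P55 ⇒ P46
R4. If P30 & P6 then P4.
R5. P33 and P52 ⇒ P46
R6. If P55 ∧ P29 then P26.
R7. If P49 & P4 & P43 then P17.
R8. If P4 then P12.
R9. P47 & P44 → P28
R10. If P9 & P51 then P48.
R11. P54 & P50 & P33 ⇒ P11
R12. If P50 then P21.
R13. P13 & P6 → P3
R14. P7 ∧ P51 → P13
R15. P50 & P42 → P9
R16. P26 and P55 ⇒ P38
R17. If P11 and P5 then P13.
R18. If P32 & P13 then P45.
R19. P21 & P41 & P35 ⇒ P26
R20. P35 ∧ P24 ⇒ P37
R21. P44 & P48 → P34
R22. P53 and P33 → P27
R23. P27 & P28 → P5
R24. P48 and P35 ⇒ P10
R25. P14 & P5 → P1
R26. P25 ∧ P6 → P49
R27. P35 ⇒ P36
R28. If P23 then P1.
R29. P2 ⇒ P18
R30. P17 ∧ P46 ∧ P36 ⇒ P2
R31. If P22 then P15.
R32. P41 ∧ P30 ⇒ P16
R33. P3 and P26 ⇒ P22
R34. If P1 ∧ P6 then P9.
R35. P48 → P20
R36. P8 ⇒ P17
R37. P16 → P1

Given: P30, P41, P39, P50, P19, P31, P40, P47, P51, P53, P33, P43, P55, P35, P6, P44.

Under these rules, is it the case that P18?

Yes

P54  (by R1: P40, P47)
P46  (by R3: P43, P55)
P4  (by R4: P30, P6)
P28  (by R9: P47, P44)
P11  (by R11: P54, P50, P33)
P21  (by R12: P50)
P26  (by R19: P21, P41, P35)
P27  (by R22: P53, P33)
P5  (by R23: P27, P28)
P36  (by R27: P35)
P16  (by R32: P41, P30)
P1  (by R37: P16)
P13  (by R17: P11, P5)
P9  (by R34: P1, P6)
P48  (by R10: P9, P51)
P3  (by R13: P13, P6)
P10  (by R24: P48, P35)
P22  (by R33: P3, P26)
P49  (by R2: P22, P10)
P17  (by R7: P49, P4, P43)
P2  (by R30: P17, P46, P36)
P18  (by R29: P2)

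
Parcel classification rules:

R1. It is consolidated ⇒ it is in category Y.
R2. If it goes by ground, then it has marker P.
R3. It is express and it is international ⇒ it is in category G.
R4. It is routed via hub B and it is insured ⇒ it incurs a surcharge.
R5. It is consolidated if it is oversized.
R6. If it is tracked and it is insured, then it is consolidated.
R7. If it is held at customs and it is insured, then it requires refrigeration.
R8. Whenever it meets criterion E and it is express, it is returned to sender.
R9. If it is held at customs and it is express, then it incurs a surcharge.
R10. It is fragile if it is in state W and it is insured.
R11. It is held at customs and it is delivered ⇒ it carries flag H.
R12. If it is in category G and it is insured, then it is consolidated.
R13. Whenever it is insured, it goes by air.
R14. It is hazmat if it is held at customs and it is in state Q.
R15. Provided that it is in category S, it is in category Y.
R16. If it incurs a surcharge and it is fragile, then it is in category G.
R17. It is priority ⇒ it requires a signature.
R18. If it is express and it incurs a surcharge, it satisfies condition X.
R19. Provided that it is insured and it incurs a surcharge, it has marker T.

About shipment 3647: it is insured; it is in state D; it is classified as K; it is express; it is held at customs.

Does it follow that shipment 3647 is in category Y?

No

Forward chaining from the given facts derives: requires refrigeration, incurs a surcharge, goes by air, satisfies condition X, has marker T.
Rules concluding "it is in category Y": R1 needs "it is consolidated"; R15 needs "it is in category S" — none of these are established.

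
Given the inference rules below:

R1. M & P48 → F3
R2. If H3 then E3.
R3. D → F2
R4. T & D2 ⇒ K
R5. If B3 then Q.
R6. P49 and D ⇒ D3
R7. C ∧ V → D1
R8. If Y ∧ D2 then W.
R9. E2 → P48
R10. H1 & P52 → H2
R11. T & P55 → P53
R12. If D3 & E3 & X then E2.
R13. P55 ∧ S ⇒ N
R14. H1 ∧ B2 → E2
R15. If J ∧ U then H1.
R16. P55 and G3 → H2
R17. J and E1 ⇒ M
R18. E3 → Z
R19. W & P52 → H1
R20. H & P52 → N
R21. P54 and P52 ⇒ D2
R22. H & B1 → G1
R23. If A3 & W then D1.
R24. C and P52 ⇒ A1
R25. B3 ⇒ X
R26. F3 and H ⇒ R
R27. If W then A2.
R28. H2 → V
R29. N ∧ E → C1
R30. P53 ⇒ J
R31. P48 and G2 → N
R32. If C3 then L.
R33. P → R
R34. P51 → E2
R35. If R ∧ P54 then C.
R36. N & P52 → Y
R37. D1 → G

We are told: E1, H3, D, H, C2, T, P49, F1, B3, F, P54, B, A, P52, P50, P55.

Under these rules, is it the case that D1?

Yes

E3  (by R2: H3)
D3  (by R6: P49, D)
P53  (by R11: T, P55)
N  (by R20: H, P52)
D2  (by R21: P54, P52)
X  (by R25: B3)
J  (by R30: P53)
Y  (by R36: N, P52)
W  (by R8: Y, D2)
E2  (by R12: D3, E3, X)
M  (by R17: J, E1)
H1  (by R19: W, P52)
P48  (by R9: E2)
H2  (by R10: H1, P52)
V  (by R28: H2)
F3  (by R1: M, P48)
R  (by R26: F3, H)
C  (by R35: R, P54)
D1  (by R7: C, V)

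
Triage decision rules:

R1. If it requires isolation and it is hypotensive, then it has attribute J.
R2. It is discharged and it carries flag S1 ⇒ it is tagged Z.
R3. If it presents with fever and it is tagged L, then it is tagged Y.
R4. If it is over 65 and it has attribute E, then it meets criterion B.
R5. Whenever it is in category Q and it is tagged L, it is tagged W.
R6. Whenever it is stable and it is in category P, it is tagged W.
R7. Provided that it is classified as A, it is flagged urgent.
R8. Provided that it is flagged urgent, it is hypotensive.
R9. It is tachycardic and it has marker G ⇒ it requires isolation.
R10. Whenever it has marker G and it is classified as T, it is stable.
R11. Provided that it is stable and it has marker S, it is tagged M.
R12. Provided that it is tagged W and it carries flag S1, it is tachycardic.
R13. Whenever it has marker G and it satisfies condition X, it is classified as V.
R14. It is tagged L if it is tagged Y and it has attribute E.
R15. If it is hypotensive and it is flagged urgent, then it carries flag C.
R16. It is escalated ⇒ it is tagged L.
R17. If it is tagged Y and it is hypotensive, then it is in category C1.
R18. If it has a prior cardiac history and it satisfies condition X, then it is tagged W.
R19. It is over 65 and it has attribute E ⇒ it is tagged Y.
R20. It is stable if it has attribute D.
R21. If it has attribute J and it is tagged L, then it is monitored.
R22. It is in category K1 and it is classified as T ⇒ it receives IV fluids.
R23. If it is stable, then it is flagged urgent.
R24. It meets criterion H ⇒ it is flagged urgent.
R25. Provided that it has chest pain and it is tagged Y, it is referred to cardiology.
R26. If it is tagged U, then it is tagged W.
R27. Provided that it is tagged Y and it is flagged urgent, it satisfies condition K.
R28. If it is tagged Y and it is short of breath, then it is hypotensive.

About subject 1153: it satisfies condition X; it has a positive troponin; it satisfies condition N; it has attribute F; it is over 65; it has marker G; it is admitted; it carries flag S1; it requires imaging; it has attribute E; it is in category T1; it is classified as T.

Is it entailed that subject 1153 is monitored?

Forward chaining from the given facts derives: meets criterion B, is stable, is classified as V, is tagged Y, is flagged urgent, satisfies condition K, is hypotensive, is tagged L, carries flag C, is in category C1.
The only rule concluding "it is monitored" is R21, which needs "it has attribute J"; that is never established.

No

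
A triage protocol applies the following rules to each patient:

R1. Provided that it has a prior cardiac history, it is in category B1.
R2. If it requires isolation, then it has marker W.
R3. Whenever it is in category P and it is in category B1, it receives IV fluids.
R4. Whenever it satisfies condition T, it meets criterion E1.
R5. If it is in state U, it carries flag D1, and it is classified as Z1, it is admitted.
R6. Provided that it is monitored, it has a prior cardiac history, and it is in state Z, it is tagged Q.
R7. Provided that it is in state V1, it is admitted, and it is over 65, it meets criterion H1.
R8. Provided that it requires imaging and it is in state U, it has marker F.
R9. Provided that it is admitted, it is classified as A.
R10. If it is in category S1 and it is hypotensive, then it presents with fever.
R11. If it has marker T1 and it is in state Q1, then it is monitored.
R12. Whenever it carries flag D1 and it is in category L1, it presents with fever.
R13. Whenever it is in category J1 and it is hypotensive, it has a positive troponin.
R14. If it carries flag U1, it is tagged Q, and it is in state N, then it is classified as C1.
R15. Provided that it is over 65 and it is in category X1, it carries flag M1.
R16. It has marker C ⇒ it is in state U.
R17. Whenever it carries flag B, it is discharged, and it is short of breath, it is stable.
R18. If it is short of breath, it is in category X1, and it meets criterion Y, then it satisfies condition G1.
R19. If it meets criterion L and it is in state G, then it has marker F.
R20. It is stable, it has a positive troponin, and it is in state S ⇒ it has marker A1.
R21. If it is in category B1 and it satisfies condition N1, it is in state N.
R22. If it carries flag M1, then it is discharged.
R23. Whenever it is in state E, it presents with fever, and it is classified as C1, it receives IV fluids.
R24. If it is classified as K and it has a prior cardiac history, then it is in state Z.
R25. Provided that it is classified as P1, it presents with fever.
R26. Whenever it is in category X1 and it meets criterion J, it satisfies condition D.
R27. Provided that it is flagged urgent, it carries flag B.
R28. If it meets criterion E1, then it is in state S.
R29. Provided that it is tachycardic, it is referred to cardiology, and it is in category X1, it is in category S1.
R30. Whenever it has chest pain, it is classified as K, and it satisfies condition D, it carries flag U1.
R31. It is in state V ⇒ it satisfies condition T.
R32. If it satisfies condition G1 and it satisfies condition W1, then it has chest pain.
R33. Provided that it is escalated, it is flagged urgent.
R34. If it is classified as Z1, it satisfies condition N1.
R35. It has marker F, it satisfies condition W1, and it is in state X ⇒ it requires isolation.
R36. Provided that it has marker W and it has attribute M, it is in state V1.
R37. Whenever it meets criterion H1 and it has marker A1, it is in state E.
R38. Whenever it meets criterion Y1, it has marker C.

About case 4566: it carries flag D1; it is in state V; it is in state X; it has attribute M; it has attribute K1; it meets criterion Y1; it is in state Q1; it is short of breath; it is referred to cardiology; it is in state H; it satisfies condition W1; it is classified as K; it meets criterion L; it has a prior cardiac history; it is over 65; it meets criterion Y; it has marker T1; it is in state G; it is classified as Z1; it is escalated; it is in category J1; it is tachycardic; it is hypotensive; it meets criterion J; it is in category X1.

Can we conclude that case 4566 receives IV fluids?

Yes

By R1 (it has a prior cardiac history): it is in category B1.
By R11 (it has marker T1, it is in state Q1): it is monitored.
By R13 (it is in category J1, it is hypotensive): it has a positive troponin.
By R15 (it is over 65, it is in category X1): it carries flag M1.
By R18 (it is short of breath, it is in category X1, it meets criterion Y): it satisfies condition G1.
By R19 (it meets criterion L, it is in state G): it has marker F.
By R22 (it carries flag M1): it is discharged.
By R24 (it is classified as K, it has a prior cardiac history): it is in state Z.
By R26 (it is in category X1, it meets criterion J): it satisfies condition D.
By R29 (it is tachycardic, it is referred to cardiology, it is in category X1): it is in category S1.
By R31 (it is in state V): it satisfies condition T.
By R32 (it satisfies condition G1, it satisfies condition W1): it has chest pain.
By R33 (it is escalated): it is flagged urgent.
By R34 (it is classified as Z1): it satisfies condition N1.
By R35 (it has marker F, it satisfies condition W1, it is in state X): it requires isolation.
By R38 (it meets criterion Y1): it has marker C.
By R2 (it requires isolation): it has marker W.
By R4 (it satisfies condition T): it meets criterion E1.
By R6 (it is monitored, it has a prior cardiac history, it is in state Z): it is tagged Q.
By R10 (it is in category S1, it is hypotensive): it presents with fever.
By R16 (it has marker C): it is in state U.
By R21 (it is in category B1, it satisfies condition N1): it is in state N.
By R27 (it is flagged urgent): it carries flag B.
By R28 (it meets criterion E1): it is in state S.
By R30 (it has chest pain, it is classified as K, it satisfies condition D): it carries flag U1.
By R36 (it has marker W, it has attribute M): it is in state V1.
By R5 (it is in state U, it carries flag D1, it is classified as Z1): it is admitted.
By R7 (it is in state V1, it is admitted, it is over 65): it meets criterion H1.
By R14 (it carries flag U1, it is tagged Q, it is in state N): it is classified as C1.
By R17 (it carries flag B, it is discharged, it is short of breath): it is stable.
By R20 (it is stable, it has a positive troponin, it is in state S): it has marker A1.
By R37 (it meets criterion H1, it has marker A1): it is in state E.
By R23 (it is in state E, it presents with fever, it is classified as C1): it receives IV fluids.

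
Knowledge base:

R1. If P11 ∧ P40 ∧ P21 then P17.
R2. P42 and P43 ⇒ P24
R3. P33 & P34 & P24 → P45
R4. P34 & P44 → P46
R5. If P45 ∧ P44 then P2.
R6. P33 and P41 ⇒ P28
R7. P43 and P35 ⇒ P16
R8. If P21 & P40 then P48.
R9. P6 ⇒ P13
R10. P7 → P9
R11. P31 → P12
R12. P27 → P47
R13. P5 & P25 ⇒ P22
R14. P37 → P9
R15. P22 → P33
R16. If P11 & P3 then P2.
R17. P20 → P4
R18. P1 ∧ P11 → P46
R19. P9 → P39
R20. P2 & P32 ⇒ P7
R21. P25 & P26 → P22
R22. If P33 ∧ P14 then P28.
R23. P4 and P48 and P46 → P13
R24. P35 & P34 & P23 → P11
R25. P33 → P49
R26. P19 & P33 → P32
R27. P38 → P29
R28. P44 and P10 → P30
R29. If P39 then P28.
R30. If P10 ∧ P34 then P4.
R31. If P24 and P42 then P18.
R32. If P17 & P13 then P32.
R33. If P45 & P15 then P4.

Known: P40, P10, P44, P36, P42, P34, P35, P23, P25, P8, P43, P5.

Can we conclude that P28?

Forward chaining from the given facts derives: P24, P46, P16, P22, P33, P11, P49, P30, P4, P18, P45, P2.
Rules concluding P28: R6 needs P41; R22 needs P14; R29 needs P39 — none of these are established.

No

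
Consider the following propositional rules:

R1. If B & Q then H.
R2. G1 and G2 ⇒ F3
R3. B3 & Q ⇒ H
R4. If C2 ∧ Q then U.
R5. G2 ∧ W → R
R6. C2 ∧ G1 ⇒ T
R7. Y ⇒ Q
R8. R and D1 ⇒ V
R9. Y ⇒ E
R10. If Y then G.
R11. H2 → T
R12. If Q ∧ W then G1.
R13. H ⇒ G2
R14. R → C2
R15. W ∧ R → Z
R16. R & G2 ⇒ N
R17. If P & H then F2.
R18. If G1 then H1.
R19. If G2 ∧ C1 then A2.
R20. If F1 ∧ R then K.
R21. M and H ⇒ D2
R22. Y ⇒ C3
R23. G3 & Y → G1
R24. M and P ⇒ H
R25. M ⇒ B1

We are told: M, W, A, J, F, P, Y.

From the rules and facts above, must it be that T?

Yes

Q  (by R7: Y)
G1  (by R12: Q, W)
H  (by R24: M, P)
G2  (by R13: H)
R  (by R5: G2, W)
C2  (by R14: R)
T  (by R6: C2, G1)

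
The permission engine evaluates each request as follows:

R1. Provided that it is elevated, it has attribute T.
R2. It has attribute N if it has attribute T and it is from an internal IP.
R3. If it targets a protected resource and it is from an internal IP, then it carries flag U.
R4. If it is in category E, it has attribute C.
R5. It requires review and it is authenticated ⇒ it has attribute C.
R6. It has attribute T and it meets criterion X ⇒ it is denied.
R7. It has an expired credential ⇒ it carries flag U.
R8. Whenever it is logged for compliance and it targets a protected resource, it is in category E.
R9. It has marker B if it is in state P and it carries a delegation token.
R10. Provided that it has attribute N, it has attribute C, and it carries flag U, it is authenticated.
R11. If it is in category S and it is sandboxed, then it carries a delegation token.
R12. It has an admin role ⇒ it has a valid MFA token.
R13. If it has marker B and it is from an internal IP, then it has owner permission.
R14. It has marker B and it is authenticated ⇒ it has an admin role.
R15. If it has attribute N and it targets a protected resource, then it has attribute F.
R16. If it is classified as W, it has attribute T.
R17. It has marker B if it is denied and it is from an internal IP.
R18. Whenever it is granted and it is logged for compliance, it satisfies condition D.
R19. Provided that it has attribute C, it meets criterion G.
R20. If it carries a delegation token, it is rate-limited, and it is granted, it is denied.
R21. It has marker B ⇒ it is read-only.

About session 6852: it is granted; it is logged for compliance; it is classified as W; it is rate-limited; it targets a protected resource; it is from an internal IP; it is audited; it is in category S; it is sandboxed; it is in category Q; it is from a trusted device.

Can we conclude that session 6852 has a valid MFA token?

Yes

By R3 (it targets a protected resource, it is from an internal IP): it carries flag U.
By R8 (it is logged for compliance, it targets a protected resource): it is in category E.
By R11 (it is in category S, it is sandboxed): it carries a delegation token.
By R16 (it is classified as W): it has attribute T.
By R20 (it carries a delegation token, it is rate-limited, it is granted): it is denied.
By R2 (it has attribute T, it is from an internal IP): it has attribute N.
By R4 (it is in category E): it has attribute C.
By R10 (it has attribute N, it has attribute C, it carries flag U): it is authenticated.
By R17 (it is denied, it is from an internal IP): it has marker B.
By R14 (it has marker B, it is authenticated): it has an admin role.
By R12 (it has an admin role): it has a valid MFA token.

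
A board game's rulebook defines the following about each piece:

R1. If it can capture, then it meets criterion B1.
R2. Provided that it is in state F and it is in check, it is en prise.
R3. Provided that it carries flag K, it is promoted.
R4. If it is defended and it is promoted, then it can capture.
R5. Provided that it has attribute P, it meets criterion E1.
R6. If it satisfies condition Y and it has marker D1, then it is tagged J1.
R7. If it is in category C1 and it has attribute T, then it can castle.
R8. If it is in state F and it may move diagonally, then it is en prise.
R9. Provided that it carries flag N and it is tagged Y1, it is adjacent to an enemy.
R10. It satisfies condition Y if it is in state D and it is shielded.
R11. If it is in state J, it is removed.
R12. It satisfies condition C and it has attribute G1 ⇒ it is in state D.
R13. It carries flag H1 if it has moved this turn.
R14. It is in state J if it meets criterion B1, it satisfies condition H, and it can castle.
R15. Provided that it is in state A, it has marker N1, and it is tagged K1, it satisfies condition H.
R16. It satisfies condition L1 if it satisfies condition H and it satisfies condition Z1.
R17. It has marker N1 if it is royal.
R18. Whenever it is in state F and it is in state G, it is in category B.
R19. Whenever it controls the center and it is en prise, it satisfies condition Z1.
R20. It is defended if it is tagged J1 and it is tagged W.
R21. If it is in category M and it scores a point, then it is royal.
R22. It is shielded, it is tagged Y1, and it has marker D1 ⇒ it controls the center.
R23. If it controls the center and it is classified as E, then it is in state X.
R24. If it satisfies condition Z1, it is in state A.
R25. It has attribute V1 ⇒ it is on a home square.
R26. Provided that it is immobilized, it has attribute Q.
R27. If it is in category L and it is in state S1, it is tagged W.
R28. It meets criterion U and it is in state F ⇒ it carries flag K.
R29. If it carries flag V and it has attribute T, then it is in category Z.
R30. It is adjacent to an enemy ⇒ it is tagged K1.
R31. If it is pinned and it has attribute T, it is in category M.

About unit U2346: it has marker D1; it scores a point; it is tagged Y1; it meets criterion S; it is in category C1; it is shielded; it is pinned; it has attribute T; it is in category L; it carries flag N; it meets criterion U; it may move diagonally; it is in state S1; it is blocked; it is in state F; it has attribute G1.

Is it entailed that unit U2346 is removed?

No

Forward chaining from the given facts derives: can castle, is en prise, is adjacent to an enemy, controls the center, is tagged W, carries flag K, is tagged K1, is in category M, is promoted, satisfies condition Z1, is royal, is in state A, has marker N1, satisfies condition H, satisfies condition L1.
The only rule concluding "it is removed" is R11, which needs "it is in state J"; that is never established.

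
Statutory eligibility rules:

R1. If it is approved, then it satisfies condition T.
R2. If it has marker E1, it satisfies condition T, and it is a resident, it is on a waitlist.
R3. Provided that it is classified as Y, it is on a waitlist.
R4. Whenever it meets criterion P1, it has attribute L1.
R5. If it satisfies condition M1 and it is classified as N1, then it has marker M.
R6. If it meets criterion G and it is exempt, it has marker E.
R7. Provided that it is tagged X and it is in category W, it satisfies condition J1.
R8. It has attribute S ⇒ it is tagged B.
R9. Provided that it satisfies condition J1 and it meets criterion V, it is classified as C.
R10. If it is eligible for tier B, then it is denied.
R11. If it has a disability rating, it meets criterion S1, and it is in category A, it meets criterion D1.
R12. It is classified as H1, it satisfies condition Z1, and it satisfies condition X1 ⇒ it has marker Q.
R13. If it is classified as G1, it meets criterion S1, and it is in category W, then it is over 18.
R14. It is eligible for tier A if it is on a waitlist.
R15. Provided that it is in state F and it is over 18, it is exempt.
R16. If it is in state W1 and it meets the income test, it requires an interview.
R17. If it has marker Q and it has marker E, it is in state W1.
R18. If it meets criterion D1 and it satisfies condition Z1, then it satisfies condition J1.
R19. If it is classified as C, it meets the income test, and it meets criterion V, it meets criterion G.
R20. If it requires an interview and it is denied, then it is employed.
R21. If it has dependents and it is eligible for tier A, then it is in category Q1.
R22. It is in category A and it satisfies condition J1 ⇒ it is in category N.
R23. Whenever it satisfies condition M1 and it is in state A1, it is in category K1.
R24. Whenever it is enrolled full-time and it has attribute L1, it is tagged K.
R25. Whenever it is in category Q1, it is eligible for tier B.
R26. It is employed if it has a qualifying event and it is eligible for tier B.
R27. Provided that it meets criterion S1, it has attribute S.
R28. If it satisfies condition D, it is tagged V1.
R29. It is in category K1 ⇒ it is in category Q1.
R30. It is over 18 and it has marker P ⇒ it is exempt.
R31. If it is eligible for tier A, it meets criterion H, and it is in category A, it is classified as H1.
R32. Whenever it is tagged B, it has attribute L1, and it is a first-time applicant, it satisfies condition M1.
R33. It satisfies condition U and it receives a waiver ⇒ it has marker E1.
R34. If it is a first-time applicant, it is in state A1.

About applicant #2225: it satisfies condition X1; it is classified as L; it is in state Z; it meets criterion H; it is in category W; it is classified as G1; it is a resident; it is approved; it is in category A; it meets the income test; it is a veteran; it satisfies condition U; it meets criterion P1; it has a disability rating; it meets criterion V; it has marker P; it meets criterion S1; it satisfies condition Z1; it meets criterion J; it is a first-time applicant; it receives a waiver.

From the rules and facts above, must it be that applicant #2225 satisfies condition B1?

Forward chaining from the given facts derives: satisfies condition T, has attribute L1, meets criterion D1, is over 18, satisfies condition J1, is in category N, has attribute S, is exempt, has marker E1, is in state A1, is on a waitlist, is tagged B, is classified as C, is eligible for tier A, meets criterion G, is classified as H1, satisfies condition M1, has marker E, has marker Q, is in state W1, is in category K1, is in category Q1, requires an interview, is eligible for tier B, is denied, is employed.
No rule has "it satisfies condition B1" as its conclusion, and it is not among the given facts.

No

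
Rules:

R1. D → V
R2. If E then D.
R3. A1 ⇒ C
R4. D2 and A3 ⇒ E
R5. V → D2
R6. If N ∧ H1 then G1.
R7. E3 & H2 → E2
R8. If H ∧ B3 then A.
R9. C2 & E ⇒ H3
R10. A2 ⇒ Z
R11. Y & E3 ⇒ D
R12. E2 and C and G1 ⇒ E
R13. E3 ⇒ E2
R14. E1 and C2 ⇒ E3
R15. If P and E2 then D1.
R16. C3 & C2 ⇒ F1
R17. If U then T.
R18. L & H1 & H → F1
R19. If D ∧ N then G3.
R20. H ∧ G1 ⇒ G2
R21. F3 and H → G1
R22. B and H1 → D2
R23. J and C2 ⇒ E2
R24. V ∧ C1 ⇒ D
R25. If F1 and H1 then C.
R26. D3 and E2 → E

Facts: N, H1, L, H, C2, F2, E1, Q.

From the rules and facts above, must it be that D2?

Yes

G1  (by R6: N, H1)
E3  (by R14: E1, C2)
F1  (by R18: L, H1, H)
C  (by R25: F1, H1)
E2  (by R13: E3)
E  (by R12: E2, C, G1)
D  (by R2: E)
V  (by R1: D)
D2  (by R5: V)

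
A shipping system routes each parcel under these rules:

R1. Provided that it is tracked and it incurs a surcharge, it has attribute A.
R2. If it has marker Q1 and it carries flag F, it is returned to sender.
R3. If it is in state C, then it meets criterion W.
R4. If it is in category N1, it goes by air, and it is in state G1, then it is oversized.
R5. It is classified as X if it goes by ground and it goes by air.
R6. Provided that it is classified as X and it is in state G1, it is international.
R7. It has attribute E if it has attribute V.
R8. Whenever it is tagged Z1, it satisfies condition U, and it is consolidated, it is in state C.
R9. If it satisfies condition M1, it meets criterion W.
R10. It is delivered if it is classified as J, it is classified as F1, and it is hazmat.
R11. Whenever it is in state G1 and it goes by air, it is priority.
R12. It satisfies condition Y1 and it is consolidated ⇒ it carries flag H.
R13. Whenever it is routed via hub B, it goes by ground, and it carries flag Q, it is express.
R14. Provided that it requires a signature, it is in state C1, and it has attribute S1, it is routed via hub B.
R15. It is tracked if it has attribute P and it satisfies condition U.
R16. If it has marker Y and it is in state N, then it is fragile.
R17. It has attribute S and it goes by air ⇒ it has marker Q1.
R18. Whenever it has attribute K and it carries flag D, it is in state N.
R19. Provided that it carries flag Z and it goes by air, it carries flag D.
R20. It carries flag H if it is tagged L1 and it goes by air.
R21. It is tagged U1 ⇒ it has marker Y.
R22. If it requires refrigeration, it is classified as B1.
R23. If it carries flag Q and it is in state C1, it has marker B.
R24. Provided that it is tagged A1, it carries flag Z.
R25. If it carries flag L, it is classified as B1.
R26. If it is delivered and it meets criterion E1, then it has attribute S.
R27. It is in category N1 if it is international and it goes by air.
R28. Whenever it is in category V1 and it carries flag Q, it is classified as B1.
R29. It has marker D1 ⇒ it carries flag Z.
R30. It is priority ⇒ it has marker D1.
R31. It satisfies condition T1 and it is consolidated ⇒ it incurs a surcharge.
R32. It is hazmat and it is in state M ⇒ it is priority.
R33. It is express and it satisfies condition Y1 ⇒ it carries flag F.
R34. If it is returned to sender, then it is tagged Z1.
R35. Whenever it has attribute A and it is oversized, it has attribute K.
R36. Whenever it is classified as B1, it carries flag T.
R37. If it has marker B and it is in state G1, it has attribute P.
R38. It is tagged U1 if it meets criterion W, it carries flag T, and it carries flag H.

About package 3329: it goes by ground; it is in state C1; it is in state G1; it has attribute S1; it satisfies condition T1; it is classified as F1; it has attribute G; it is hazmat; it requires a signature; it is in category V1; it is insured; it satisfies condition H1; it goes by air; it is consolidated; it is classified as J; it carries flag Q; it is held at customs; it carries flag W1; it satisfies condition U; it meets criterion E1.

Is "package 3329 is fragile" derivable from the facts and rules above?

No

Forward chaining from the given facts derives: is classified as X, is international, is delivered, is priority, is routed via hub B, has marker B, has attribute S, is in category N1, is classified as B1, has marker D1, incurs a surcharge, carries flag T, has attribute P, is oversized, is express, is tracked, has marker Q1, carries flag Z, has attribute A, carries flag D, has attribute K, is in state N.
The only rule concluding "it is fragile" is R16, which needs "it has marker Y"; that is never established.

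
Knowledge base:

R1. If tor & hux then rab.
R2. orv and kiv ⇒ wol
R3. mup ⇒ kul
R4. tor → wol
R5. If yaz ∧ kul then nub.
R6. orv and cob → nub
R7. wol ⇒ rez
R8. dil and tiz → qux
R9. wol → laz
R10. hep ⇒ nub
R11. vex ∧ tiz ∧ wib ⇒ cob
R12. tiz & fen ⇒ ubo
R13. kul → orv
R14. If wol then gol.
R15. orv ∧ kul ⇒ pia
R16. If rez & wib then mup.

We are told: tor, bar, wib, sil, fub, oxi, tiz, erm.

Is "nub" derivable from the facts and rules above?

Forward chaining from the given facts derives: wol, rez, laz, gol, mup, kul, orv, pia.
Rules concluding nub: R5 needs yaz; R6 needs cob; R10 needs hep — none of these are established.

No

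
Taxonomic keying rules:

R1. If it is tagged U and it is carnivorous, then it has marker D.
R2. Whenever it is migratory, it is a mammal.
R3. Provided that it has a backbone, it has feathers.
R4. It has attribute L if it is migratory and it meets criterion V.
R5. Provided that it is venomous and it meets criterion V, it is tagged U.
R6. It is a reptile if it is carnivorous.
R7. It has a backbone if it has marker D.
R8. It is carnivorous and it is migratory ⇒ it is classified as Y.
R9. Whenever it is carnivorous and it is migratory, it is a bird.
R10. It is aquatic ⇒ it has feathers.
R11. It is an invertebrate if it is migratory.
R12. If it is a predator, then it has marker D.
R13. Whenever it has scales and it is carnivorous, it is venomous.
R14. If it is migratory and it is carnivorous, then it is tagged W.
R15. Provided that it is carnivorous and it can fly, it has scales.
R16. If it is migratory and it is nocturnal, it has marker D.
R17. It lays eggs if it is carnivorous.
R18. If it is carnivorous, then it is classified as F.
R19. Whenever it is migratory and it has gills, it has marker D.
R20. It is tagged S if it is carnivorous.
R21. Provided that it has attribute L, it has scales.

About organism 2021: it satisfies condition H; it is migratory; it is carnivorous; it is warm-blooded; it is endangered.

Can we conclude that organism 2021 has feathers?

No

Forward chaining from the given facts derives: is a mammal, is a reptile, is classified as Y, is a bird, is an invertebrate, is tagged W, lays eggs, is classified as F, is tagged S.
Rules concluding "it has feathers": R3 needs "it has a backbone"; R10 needs "it is aquatic" — none of these are established.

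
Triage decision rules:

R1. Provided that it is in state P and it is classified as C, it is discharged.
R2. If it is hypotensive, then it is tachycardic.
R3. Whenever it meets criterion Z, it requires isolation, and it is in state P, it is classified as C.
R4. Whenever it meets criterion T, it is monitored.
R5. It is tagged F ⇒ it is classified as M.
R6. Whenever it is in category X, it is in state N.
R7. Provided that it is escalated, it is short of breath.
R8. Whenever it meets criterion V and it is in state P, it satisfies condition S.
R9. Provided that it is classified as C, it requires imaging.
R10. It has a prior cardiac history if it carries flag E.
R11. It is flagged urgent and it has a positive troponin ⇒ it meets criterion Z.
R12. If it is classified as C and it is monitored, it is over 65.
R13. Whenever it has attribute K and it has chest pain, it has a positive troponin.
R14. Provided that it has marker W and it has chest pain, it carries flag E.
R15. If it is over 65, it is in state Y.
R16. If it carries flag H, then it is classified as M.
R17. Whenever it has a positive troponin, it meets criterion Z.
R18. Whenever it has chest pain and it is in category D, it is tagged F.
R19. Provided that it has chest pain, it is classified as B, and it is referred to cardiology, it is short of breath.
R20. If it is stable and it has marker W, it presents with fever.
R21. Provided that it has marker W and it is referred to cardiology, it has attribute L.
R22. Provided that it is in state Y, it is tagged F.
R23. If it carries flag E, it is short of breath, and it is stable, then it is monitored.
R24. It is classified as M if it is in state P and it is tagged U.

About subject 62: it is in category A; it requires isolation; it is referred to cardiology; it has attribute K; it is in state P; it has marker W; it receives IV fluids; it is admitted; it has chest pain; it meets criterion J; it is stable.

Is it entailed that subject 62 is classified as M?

No

Forward chaining from the given facts derives: has a positive troponin, carries flag E, meets criterion Z, presents with fever, has attribute L, is classified as C, requires imaging, has a prior cardiac history, is discharged.
Rules concluding "it is classified as M": R5 needs "it is tagged F"; R16 needs "it carries flag H"; R24 needs "it is tagged U" — none of these are established.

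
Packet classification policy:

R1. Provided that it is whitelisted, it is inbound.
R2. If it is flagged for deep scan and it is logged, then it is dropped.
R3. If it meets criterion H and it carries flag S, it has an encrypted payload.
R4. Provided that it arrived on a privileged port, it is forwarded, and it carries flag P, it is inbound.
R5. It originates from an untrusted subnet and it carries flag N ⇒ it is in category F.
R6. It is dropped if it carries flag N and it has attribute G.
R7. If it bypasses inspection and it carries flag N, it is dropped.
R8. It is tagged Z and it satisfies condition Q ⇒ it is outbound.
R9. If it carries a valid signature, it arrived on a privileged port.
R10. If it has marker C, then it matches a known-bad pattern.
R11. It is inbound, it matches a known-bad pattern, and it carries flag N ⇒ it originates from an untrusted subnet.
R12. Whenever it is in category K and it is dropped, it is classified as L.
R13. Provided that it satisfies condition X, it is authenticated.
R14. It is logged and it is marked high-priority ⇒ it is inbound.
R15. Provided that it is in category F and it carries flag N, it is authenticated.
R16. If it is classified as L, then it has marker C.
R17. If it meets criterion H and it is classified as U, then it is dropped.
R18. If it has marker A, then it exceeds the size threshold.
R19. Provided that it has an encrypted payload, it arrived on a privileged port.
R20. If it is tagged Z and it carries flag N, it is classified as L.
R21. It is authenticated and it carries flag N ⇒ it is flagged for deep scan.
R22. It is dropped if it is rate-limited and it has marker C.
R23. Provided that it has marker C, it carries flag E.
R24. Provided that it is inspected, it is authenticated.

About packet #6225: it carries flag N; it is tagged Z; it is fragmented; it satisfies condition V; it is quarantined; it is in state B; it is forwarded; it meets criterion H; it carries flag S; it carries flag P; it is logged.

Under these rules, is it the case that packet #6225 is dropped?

Yes

By R3 (it meets criterion H, it carries flag S): it has an encrypted payload.
By R19 (it has an encrypted payload): it arrived on a privileged port.
By R20 (it is tagged Z, it carries flag N): it is classified as L.
By R4 (it arrived on a privileged port, it is forwarded, it carries flag P): it is inbound.
By R16 (it is classified as L): it has marker C.
By R10 (it has marker C): it matches a known-bad pattern.
By R11 (it is inbound, it matches a known-bad pattern, it carries flag N): it originates from an untrusted subnet.
By R5 (it originates from an untrusted subnet, it carries flag N): it is in category F.
By R15 (it is in category F, it carries flag N): it is authenticated.
By R21 (it is authenticated, it carries flag N): it is flagged for deep scan.
By R2 (it is flagged for deep scan, it is logged): it is dropped.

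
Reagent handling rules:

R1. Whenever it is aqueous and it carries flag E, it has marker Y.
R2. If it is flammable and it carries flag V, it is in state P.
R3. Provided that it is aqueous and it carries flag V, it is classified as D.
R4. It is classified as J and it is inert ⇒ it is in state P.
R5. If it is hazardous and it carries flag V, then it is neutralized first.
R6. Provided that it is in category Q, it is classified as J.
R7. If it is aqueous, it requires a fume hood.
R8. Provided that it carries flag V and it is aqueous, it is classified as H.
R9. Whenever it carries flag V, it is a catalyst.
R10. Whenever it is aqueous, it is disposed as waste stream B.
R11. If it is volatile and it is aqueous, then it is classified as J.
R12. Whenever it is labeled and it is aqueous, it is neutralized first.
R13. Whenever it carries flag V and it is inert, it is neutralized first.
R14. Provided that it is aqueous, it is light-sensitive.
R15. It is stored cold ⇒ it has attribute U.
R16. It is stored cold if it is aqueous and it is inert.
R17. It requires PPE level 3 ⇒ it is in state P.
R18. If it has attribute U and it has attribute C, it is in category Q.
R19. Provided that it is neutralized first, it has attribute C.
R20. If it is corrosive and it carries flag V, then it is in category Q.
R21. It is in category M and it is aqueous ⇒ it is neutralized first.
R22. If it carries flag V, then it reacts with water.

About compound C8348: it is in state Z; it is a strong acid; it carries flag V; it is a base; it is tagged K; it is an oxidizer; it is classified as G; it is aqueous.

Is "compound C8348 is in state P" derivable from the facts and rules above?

No

Forward chaining from the given facts derives: is classified as D, requires a fume hood, is classified as H, is a catalyst, is disposed as waste stream B, is light-sensitive, reacts with water.
Rules concluding "it is in state P": R2 needs "it is flammable"; R4 needs "it is classified as J"; R17 needs "it requires PPE level 3" — none of these are established.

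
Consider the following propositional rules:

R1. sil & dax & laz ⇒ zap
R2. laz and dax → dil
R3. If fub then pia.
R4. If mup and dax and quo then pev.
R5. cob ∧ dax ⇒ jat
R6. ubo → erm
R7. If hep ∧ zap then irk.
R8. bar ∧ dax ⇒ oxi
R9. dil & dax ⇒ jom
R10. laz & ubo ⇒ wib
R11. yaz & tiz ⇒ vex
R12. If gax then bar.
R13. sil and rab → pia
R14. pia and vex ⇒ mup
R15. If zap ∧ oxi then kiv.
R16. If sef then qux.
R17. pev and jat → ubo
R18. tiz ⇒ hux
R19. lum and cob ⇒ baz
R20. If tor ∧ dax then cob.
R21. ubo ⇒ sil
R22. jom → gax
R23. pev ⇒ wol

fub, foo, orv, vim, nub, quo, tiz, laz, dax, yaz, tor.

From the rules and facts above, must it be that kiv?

dil  (by R2: laz, dax)
pia  (by R3: fub)
jom  (by R9: dil, dax)
vex  (by R11: yaz, tiz)
mup  (by R14: pia, vex)
cob  (by R20: tor, dax)
gax  (by R22: jom)
pev  (by R4: mup, dax, quo)
jat  (by R5: cob, dax)
bar  (by R12: gax)
ubo  (by R17: pev, jat)
sil  (by R21: ubo)
zap  (by R1: sil, dax, laz)
oxi  (by R8: bar, dax)
kiv  (by R15: zap, oxi)

Yes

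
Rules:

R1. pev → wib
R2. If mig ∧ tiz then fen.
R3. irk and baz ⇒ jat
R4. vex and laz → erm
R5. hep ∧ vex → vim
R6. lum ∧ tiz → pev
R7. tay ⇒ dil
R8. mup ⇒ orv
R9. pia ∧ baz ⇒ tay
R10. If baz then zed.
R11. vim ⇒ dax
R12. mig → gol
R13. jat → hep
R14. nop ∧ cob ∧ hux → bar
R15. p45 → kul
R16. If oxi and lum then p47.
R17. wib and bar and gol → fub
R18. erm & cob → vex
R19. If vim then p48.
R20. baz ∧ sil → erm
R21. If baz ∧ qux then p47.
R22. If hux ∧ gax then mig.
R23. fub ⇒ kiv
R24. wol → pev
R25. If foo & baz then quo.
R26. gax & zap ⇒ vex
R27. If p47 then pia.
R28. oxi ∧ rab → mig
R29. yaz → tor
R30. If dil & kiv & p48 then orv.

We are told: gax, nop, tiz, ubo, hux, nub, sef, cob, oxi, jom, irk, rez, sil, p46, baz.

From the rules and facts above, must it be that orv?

Forward chaining from the given facts derives: jat, zed, hep, bar, erm, mig, fen, gol, vex, vim, dax, p48.
Rules concluding orv: R8 needs mup; R30 needs dil — none of these are established.

No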